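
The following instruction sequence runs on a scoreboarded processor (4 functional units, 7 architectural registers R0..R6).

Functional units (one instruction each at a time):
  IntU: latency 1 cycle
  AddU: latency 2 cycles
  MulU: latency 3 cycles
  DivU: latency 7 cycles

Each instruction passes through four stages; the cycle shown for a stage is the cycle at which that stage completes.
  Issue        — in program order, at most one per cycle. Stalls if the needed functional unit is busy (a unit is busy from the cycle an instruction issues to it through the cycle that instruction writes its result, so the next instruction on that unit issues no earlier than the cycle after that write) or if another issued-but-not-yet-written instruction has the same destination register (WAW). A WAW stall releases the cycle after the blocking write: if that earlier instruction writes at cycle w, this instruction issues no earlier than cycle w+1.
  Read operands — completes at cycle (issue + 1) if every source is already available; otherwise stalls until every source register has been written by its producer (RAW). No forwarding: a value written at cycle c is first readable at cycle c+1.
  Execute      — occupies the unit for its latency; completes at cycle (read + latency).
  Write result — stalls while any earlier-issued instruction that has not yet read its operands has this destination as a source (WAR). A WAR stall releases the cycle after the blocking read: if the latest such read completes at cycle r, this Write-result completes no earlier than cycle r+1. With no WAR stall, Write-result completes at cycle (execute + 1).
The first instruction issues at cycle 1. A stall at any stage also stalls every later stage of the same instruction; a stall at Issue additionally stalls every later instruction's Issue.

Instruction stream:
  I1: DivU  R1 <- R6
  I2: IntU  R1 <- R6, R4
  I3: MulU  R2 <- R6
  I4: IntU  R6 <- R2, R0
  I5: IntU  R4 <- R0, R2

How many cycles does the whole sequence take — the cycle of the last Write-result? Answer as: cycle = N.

cycle = 24

1) issue 1, read 2, done 9, write 10
2) issue 11, read 12, done 13, write 14  <WAW R1: wait I1 write@10>
3) issue 12, read 13, done 16, write 17
4) issue 15, read 18, done 19, write 20  <struct: IntU busy until I2 writes@14 / RAW R2: wait I3 write@17>
5) issue 21, read 22, done 23, write 24  <struct: IntU busy until I4 writes@20>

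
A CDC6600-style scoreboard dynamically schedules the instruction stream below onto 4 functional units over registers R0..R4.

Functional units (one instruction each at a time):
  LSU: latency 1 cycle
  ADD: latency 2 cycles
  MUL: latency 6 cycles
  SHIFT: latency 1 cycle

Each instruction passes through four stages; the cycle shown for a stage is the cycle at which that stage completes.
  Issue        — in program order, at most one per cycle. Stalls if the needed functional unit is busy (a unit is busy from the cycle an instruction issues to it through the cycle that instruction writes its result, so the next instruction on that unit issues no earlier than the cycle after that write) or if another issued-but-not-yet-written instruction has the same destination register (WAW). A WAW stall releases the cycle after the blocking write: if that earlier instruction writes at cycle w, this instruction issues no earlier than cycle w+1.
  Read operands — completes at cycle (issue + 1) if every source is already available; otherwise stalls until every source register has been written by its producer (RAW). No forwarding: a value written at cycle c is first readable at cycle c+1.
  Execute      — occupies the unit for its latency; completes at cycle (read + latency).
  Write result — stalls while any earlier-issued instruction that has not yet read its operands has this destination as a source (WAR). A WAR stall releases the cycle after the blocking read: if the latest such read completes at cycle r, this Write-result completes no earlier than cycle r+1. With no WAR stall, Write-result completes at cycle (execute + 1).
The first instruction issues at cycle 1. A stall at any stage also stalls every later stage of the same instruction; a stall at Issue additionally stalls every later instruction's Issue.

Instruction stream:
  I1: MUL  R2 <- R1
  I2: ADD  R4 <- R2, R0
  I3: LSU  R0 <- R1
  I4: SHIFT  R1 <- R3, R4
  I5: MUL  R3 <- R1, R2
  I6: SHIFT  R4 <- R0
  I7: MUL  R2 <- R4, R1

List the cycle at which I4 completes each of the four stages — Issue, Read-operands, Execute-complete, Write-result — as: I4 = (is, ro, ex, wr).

[1] I1 dispatched to MUL
[2] I1 operands ready, I2 dispatched to ADD
[3] I3 dispatched to LSU
[4] I3 operands ready, I4 dispatched to SHIFT
[5] I3 complete
[8] I1 complete
[9] R2←I1
[10] I2 operands ready, I5 dispatched to MUL
[11] R0←I3
[12] I2 complete
[13] R4←I2
[14] I4 operands ready
[15] I4 complete
[16] R1←I4
[17] I5 operands ready, I6 dispatched to SHIFT
[18] I6 operands ready
[19] I6 complete
[20] R4←I6
[23] I5 complete
[24] R3←I5
[25] I7 dispatched to MUL
[26] I7 operands ready
[32] I7 complete
[33] R2←I7

I4 = (4, 14, 15, 16)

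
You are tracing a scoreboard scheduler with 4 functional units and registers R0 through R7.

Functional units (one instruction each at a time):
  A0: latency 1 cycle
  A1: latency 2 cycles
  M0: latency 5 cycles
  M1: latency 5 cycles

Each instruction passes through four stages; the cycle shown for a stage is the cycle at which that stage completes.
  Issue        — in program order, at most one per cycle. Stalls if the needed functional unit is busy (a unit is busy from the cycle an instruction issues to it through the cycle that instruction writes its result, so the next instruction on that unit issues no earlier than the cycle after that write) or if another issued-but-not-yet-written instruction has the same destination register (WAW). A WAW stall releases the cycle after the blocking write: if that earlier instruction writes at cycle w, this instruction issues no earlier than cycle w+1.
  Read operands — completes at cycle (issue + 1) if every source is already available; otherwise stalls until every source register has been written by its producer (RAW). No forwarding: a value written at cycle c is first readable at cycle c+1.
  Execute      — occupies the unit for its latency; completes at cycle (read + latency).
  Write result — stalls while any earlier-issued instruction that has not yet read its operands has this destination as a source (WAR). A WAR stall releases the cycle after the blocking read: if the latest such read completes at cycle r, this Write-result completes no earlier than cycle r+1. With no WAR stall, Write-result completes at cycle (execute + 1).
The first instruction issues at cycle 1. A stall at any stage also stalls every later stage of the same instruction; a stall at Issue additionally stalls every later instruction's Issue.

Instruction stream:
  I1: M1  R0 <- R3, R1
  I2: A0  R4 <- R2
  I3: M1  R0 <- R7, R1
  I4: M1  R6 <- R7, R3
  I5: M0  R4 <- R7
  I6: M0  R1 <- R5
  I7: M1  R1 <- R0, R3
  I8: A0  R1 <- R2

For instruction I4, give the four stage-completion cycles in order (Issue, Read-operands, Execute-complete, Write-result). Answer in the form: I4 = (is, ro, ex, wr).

[I1] 1/2/7/8
[I2] 2/3/4/5
[I3] 9/10/15/16  (struct: M1 busy until I1 writes@8)
[I4] 17/18/23/24  (struct: M1 busy until I3 writes@16)
[I5] 18/19/24/25
[I6] 26/27/32/33  (struct: M0 busy until I5 writes@25)
[I7] 34/35/40/41  (WAW R1: wait I6 write@33)
[I8] 42/43/44/45  (WAW R1: wait I7 write@41)

I4 = (17, 18, 23, 24)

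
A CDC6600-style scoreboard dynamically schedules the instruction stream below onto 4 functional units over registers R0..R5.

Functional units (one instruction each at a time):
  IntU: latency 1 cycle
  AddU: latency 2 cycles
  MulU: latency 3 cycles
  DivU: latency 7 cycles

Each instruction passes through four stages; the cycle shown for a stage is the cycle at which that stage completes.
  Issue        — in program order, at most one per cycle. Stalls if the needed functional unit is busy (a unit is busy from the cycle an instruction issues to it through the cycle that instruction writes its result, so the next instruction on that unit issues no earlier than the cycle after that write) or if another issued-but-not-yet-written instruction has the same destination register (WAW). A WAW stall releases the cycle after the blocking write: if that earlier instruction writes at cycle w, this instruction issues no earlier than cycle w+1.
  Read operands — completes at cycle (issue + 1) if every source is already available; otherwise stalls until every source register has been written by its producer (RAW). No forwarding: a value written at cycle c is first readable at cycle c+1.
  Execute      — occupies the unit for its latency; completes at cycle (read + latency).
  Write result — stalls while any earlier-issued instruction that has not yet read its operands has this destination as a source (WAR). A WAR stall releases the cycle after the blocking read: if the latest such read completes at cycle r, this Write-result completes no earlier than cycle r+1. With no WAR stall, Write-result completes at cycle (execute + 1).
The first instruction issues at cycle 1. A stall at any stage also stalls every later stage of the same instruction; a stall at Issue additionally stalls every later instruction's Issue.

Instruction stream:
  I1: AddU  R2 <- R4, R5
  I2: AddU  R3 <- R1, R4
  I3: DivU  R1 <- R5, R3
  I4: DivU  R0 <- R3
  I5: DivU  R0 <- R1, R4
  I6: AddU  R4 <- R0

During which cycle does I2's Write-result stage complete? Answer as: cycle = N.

cycle = 10

cycle 1: I1 dispatched to AddU
cycle 2: I1 operands ready
cycle 4: I1 complete
cycle 5: R2←I1
cycle 6: I2 dispatched to AddU
cycle 7: I2 operands ready, I3 dispatched to DivU
cycle 9: I2 complete
cycle 10: R3←I2
cycle 11: I3 operands ready
cycle 18: I3 complete
cycle 19: R1←I3
cycle 20: I4 dispatched to DivU
cycle 21: I4 operands ready
cycle 28: I4 complete
cycle 29: R0←I4
cycle 30: I5 dispatched to DivU
cycle 31: I5 operands ready, I6 dispatched to AddU
cycle 38: I5 complete
cycle 39: R0←I5
cycle 40: I6 operands ready
cycle 42: I6 complete
cycle 43: R4←I6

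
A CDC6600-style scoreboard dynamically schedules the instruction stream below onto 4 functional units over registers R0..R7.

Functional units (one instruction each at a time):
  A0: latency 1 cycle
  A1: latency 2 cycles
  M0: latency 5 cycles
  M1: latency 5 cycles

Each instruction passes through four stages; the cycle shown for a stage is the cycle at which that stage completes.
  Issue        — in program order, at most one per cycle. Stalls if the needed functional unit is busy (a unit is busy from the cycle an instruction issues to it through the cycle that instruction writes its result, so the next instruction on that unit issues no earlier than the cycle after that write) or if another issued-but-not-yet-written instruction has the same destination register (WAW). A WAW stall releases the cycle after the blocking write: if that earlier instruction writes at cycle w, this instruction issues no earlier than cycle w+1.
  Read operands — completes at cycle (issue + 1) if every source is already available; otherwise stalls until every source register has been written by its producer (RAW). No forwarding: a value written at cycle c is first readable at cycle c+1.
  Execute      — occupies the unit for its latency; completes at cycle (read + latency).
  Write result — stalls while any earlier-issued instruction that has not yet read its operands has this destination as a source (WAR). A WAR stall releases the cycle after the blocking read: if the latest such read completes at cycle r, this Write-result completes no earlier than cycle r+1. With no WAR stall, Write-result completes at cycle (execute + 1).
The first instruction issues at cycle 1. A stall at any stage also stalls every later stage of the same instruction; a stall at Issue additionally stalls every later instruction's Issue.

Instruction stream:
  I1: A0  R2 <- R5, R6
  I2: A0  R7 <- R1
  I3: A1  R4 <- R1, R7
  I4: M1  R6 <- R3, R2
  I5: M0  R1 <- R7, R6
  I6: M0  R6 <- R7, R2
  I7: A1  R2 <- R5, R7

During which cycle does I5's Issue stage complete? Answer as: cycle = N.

cycle = 8

cycle 1: I1→A0
cycle 2: I1 RO
cycle 3: I1 EX
cycle 4: I1 WR R2
cycle 5: I2→A0
cycle 6: I2 RO | I3→A1
cycle 7: I2 EX | I4→M1
cycle 8: I2 WR R7 | I4 RO | I5→M0
cycle 9: I3 RO
cycle 11: I3 EX
cycle 12: I3 WR R4
cycle 13: I4 EX
cycle 14: I4 WR R6
cycle 15: I5 RO
cycle 20: I5 EX
cycle 21: I5 WR R1
cycle 22: I6→M0
cycle 23: I6 RO | I7→A1
cycle 24: I7 RO
cycle 26: I7 EX
cycle 27: I7 WR R2
cycle 28: I6 EX
cycle 29: I6 WR R6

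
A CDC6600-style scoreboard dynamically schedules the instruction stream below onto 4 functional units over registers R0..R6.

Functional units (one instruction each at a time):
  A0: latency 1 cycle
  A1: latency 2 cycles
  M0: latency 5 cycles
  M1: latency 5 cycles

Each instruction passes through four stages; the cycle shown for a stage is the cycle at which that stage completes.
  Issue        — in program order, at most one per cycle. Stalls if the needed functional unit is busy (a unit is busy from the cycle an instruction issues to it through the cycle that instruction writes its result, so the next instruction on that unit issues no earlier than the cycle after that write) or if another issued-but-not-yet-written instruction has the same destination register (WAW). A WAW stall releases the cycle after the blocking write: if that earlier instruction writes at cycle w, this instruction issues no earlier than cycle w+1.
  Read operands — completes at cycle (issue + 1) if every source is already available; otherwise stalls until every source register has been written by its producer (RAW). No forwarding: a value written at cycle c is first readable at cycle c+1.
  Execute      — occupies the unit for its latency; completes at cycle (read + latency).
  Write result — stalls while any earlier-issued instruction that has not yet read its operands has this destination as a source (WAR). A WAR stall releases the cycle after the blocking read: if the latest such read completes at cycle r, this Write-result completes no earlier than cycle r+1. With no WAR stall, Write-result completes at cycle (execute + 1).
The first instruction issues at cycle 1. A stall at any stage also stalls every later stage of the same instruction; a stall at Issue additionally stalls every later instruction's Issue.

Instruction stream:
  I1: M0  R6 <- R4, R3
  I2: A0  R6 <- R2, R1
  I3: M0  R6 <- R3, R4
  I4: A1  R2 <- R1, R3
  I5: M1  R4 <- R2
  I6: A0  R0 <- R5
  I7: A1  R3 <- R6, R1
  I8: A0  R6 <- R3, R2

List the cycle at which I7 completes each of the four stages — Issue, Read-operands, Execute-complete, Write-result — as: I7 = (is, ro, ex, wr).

I7 = (19, 21, 23, 24)

[1] issue I1 (M0)
[2] I1 read-ops
[7] I1 finished on M0
[8] I1→R6
[9] issue I2 (A0)
[10] I2 read-ops
[11] I2 finished on A0
[12] I2→R6
[13] issue I3 (M0)
[14] I3 read-ops, issue I4 (A1)
[15] I4 read-ops, issue I5 (M1)
[16] issue I6 (A0)
[17] I4 finished on A1, I6 read-ops
[18] I4→R2, I6 finished on A0
[19] I3 finished on M0, I5 read-ops, I6→R0, issue I7 (A1)
[20] I3→R6
[21] I7 read-ops, issue I8 (A0)
[23] I7 finished on A1
[24] I5 finished on M1, I7→R3
[25] I5→R4, I8 read-ops
[26] I8 finished on A0
[27] I8→R6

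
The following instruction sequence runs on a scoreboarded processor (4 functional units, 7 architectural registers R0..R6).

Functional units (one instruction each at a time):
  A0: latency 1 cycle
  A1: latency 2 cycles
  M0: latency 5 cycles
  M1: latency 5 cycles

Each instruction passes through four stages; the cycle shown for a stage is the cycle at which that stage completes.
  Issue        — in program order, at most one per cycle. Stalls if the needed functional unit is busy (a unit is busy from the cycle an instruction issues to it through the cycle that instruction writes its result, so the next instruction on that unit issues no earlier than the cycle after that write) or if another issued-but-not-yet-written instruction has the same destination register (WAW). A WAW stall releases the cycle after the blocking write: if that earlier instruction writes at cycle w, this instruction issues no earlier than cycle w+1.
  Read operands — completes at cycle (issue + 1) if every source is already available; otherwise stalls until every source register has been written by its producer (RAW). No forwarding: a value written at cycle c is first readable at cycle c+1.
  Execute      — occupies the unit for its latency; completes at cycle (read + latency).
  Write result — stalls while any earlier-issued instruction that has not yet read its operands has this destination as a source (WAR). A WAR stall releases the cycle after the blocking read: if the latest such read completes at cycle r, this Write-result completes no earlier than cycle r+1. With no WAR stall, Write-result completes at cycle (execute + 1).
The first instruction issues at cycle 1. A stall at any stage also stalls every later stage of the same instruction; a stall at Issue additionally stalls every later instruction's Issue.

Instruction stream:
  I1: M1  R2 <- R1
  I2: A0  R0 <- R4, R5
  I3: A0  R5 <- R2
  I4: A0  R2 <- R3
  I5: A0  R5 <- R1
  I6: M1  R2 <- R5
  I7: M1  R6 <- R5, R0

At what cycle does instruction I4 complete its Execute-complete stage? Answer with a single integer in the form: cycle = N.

cycle = 14

  I1 | 1 | 2 | 7 | 8
  I2 | 2 | 3 | 4 | 5
  I3 | 6 | 9 | 10 | 11   struct: A0 busy until I2 writes@5 · RAW R2: wait I1 write@8
  I4 | 12 | 13 | 14 | 15   struct: A0 busy until I3 writes@11
  I5 | 16 | 17 | 18 | 19   struct: A0 busy until I4 writes@15
  I6 | 17 | 20 | 25 | 26   RAW R5: wait I5 write@19
  I7 | 27 | 28 | 33 | 34   struct: M1 busy until I6 writes@26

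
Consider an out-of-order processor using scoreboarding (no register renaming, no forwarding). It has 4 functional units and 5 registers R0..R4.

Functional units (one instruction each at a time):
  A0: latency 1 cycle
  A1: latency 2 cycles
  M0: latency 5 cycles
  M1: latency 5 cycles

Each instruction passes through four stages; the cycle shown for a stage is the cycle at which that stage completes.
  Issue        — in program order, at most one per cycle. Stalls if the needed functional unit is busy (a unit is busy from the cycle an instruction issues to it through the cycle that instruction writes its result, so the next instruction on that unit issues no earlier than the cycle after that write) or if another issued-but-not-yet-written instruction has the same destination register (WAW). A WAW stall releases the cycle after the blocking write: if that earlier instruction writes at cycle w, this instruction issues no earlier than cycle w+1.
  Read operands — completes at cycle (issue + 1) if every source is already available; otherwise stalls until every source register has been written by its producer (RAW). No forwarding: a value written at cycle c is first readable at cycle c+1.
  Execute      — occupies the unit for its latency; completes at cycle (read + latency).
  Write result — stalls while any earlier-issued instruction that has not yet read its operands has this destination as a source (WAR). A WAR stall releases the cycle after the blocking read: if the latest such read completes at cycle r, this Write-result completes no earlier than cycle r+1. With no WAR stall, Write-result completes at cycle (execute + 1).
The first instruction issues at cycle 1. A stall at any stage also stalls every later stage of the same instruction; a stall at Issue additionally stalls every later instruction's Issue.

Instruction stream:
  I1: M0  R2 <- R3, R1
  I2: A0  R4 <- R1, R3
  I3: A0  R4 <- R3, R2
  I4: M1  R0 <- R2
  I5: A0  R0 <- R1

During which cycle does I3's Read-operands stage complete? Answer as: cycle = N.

cycle = 9

I1: IS=1 RO=2 EX=7 WR=8
I2: IS=2 RO=3 EX=4 WR=5
I3: IS=6 RO=9 EX=10 WR=11  [struct: A0 busy until I2 writes@5; RAW R2: wait I1 write@8]
I4: IS=7 RO=9 EX=14 WR=15  [RAW R2: wait I1 write@8]
I5: IS=16 RO=17 EX=18 WR=19  [WAW R0: wait I4 write@15]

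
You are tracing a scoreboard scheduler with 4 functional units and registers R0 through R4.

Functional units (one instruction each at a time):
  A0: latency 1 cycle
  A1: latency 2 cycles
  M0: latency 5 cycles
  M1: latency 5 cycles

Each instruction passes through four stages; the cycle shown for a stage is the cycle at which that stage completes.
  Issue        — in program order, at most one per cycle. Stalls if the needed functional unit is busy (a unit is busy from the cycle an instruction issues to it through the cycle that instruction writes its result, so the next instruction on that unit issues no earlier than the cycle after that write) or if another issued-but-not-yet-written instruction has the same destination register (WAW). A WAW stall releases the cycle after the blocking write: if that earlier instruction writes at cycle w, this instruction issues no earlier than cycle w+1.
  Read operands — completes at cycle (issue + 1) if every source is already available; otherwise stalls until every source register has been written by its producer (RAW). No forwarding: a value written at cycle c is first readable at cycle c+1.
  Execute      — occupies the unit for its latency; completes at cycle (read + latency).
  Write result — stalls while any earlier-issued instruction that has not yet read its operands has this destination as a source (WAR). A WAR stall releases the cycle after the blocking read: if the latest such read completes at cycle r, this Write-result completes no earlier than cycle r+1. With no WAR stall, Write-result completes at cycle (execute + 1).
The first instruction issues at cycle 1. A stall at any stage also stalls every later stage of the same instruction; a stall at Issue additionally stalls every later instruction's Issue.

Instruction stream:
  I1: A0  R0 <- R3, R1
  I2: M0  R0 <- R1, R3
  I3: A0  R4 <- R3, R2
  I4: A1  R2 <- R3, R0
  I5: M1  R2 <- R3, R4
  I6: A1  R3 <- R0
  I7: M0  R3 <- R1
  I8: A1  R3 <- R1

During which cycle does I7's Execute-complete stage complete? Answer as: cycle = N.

t=1  I1 dispatched to A0
t=2  I1 operands ready
t=3  I1 complete
t=4  R0←I1
t=5  I2 dispatched to M0
t=6  I2 operands ready · I3 dispatched to A0
t=7  I3 operands ready · I4 dispatched to A1
t=8  I3 complete
t=9  R4←I3
t=11  I2 complete
t=12  R0←I2
t=13  I4 operands ready
t=15  I4 complete
t=16  R2←I4
t=17  I5 dispatched to M1
t=18  I5 operands ready · I6 dispatched to A1
t=19  I6 operands ready
t=21  I6 complete
t=22  R3←I6
t=23  I5 complete · I7 dispatched to M0
t=24  R2←I5 · I7 operands ready
t=29  I7 complete
t=30  R3←I7
t=31  I8 dispatched to A1
t=32  I8 operands ready
t=34  I8 complete
t=35  R3←I8

cycle = 29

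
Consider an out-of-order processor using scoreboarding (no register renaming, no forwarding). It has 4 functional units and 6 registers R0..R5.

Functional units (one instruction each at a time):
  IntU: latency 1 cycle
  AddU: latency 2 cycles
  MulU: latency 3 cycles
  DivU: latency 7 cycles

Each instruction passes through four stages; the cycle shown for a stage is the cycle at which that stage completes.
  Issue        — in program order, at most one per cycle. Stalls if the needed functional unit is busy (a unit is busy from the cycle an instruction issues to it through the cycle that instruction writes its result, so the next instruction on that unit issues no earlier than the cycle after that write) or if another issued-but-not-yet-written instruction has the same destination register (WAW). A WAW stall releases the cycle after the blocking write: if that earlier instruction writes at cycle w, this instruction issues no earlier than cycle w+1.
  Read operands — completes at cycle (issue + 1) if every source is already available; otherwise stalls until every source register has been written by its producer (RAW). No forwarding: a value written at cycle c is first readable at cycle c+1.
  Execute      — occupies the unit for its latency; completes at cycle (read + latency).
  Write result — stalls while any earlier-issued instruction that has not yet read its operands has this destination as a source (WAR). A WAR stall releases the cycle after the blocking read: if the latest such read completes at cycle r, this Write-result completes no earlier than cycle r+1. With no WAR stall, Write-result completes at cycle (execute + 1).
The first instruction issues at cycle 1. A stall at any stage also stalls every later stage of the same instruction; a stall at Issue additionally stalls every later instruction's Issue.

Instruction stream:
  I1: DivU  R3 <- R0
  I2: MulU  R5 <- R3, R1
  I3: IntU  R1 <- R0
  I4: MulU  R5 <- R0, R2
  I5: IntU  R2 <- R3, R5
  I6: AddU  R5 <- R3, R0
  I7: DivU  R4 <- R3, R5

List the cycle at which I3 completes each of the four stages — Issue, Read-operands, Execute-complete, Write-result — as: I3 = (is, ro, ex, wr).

[1] issue I1 (DivU)
[2] I1 read-ops; issue I2 (MulU)
[3] issue I3 (IntU)
[4] I3 read-ops
[5] I3 finished on IntU
[9] I1 finished on DivU
[10] I1→R3
[11] I2 read-ops
[12] I3→R1
[14] I2 finished on MulU
[15] I2→R5
[16] issue I4 (MulU)
[17] I4 read-ops; issue I5 (IntU)
[20] I4 finished on MulU
[21] I4→R5
[22] I5 read-ops; issue I6 (AddU)
[23] I5 finished on IntU; I6 read-ops; issue I7 (DivU)
[24] I5→R2
[25] I6 finished on AddU
[26] I6→R5
[27] I7 read-ops
[34] I7 finished on DivU
[35] I7→R4

I3 = (3, 4, 5, 12)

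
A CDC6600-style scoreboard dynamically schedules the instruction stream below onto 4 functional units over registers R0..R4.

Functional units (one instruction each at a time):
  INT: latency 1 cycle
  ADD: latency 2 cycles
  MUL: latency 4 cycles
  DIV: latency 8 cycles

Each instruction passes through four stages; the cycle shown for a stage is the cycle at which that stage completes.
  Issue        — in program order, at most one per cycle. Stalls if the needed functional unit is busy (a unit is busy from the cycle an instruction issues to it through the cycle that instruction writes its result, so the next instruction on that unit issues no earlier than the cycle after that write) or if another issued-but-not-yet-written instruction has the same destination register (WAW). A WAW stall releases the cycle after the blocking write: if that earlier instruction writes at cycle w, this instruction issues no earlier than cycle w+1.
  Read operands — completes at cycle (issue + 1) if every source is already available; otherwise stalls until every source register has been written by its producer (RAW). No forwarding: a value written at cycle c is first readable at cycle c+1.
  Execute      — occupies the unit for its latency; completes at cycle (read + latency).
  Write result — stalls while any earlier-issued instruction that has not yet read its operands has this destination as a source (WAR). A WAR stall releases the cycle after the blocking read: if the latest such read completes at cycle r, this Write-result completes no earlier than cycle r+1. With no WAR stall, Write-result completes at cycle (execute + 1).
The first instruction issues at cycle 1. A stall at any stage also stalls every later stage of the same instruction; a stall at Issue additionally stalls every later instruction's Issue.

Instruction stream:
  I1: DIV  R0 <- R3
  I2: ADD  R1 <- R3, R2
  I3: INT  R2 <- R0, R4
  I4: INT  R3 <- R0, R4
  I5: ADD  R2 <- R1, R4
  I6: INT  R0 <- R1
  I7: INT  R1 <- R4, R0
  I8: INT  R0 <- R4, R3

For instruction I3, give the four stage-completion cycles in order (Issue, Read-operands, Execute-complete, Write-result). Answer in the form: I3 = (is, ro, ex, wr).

1) issue 1, read 2, done 10, write 11
2) issue 2, read 3, done 5, write 6
3) issue 3, read 12, done 13, write 14  <RAW R0: wait I1 write@11>
4) issue 15, read 16, done 17, write 18  <struct: INT busy until I3 writes@14>
5) issue 16, read 17, done 19, write 20
6) issue 19, read 20, done 21, write 22  <struct: INT busy until I4 writes@18>
7) issue 23, read 24, done 25, write 26  <struct: INT busy until I6 writes@22>
8) issue 27, read 28, done 29, write 30  <struct: INT busy until I7 writes@26>

I3 = (3, 12, 13, 14)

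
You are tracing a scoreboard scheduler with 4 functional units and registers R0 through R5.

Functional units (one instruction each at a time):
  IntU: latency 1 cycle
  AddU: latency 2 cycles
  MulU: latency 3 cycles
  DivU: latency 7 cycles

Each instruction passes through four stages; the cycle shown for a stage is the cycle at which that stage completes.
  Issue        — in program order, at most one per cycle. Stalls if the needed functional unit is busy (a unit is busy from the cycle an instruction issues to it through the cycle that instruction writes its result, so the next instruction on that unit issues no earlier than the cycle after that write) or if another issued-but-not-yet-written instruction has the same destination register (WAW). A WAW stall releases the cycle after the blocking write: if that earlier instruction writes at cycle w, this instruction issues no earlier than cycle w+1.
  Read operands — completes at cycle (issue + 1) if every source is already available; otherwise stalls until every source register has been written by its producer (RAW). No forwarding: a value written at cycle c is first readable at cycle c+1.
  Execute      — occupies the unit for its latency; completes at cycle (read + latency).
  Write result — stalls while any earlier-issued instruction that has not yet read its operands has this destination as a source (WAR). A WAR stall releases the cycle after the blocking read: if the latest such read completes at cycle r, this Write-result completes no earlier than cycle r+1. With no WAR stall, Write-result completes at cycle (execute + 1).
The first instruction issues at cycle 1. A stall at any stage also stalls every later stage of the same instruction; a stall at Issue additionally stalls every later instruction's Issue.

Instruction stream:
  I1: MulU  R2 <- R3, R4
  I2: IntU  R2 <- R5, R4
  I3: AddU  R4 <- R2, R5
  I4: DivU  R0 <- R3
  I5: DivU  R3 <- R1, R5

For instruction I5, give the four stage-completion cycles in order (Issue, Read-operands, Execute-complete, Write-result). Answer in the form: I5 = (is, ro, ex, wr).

I5 = (19, 20, 27, 28)

I1: IS=1 RO=2 EX=5 WR=6
I2: IS=7 RO=8 EX=9 WR=10  [WAW R2: wait I1 write@6]
I3: IS=8 RO=11 EX=13 WR=14  [RAW R2: wait I2 write@10]
I4: IS=9 RO=10 EX=17 WR=18
I5: IS=19 RO=20 EX=27 WR=28  [struct: DivU busy until I4 writes@18]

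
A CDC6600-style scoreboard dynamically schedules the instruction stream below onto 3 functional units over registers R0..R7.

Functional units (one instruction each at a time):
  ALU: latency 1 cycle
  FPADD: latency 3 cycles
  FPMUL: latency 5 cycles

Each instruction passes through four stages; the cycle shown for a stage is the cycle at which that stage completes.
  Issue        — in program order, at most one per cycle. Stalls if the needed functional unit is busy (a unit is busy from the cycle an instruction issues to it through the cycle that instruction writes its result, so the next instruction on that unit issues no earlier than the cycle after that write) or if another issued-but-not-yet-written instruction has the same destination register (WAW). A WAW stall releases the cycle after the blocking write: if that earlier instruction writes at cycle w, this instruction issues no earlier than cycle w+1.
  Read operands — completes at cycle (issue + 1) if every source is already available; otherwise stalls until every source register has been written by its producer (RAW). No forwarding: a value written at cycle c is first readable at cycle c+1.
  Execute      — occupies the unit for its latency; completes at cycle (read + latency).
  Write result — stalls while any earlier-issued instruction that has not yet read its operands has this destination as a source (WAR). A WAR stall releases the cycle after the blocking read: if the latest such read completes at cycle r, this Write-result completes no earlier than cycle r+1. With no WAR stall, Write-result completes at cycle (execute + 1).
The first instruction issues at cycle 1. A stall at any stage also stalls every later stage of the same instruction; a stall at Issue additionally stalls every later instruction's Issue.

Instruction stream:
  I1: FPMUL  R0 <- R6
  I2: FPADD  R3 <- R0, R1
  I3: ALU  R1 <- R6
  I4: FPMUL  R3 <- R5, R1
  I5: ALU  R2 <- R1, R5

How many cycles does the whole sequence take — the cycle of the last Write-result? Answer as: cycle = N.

cycle = 21

t=1  I1 issues→FPMUL
t=2  I1 reads, I2 issues→FPADD
t=3  I3 issues→ALU
t=4  I3 reads
t=5  I3 exec-done
t=7  I1 exec-done
t=8  I1 writes R0
t=9  I2 reads
t=10  I3 writes R1
t=12  I2 exec-done
t=13  I2 writes R3
t=14  I4 issues→FPMUL
t=15  I4 reads, I5 issues→ALU
t=16  I5 reads
t=17  I5 exec-done
t=18  I5 writes R2
t=20  I4 exec-done
t=21  I4 writes R3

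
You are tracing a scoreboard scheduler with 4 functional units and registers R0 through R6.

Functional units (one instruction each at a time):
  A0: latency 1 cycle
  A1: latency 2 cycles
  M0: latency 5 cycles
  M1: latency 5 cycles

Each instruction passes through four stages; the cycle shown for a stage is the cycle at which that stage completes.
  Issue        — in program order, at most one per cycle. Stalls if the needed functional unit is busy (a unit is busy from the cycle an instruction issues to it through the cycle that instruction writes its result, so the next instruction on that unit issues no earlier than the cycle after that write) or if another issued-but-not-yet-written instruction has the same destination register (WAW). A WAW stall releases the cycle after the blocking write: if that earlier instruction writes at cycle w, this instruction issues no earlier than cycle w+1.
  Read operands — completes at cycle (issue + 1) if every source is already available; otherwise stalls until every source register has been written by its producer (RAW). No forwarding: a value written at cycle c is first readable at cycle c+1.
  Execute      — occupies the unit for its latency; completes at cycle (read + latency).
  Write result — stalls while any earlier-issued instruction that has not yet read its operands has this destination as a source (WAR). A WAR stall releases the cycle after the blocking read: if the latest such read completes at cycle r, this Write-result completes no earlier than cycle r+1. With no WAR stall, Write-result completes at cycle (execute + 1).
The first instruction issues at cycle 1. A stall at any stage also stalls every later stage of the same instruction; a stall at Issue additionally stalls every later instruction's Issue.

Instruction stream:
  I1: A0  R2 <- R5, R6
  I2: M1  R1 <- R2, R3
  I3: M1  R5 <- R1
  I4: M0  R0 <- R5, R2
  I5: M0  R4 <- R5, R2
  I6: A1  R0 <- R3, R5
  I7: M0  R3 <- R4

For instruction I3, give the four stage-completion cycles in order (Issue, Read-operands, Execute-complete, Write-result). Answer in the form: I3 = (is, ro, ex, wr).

  I1 | 1 | 2 | 3 | 4
  I2 | 2 | 5 | 10 | 11   RAW R2: wait I1 write@4
  I3 | 12 | 13 | 18 | 19   struct: M1 busy until I2 writes@11
  I4 | 13 | 20 | 25 | 26   RAW R5: wait I3 write@19
  I5 | 27 | 28 | 33 | 34   struct: M0 busy until I4 writes@26
  I6 | 28 | 29 | 31 | 32
  I7 | 35 | 36 | 41 | 42   struct: M0 busy until I5 writes@34

I3 = (12, 13, 18, 19)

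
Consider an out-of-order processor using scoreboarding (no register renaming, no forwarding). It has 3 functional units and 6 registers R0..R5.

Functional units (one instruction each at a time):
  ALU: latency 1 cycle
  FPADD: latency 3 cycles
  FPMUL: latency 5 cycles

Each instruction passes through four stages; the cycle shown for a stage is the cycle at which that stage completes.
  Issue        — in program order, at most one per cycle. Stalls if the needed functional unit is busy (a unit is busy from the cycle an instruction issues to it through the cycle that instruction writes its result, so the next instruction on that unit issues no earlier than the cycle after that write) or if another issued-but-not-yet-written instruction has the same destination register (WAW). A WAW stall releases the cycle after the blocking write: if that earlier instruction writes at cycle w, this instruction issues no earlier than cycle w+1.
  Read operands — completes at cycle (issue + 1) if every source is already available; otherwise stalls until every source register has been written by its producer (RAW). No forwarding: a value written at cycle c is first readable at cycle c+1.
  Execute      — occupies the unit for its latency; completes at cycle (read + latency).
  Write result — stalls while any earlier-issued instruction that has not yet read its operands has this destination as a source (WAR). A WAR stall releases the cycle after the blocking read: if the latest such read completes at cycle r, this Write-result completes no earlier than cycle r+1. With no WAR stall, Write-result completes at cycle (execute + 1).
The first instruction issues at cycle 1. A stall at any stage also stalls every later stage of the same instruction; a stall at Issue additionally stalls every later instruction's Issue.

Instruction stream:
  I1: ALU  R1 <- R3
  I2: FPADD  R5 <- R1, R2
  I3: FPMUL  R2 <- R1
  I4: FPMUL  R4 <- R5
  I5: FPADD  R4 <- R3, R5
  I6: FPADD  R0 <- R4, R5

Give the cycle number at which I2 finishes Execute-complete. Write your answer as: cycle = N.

cycle = 8

  I1 | 1 | 2 | 3 | 4
  I2 | 2 | 5 | 8 | 9   RAW R1: wait I1 write@4
  I3 | 3 | 5 | 10 | 11   RAW R1: wait I1 write@4
  I4 | 12 | 13 | 18 | 19   struct: FPMUL busy until I3 writes@11
  I5 | 20 | 21 | 24 | 25   WAW R4: wait I4 write@19
  I6 | 26 | 27 | 30 | 31   struct: FPADD busy until I5 writes@25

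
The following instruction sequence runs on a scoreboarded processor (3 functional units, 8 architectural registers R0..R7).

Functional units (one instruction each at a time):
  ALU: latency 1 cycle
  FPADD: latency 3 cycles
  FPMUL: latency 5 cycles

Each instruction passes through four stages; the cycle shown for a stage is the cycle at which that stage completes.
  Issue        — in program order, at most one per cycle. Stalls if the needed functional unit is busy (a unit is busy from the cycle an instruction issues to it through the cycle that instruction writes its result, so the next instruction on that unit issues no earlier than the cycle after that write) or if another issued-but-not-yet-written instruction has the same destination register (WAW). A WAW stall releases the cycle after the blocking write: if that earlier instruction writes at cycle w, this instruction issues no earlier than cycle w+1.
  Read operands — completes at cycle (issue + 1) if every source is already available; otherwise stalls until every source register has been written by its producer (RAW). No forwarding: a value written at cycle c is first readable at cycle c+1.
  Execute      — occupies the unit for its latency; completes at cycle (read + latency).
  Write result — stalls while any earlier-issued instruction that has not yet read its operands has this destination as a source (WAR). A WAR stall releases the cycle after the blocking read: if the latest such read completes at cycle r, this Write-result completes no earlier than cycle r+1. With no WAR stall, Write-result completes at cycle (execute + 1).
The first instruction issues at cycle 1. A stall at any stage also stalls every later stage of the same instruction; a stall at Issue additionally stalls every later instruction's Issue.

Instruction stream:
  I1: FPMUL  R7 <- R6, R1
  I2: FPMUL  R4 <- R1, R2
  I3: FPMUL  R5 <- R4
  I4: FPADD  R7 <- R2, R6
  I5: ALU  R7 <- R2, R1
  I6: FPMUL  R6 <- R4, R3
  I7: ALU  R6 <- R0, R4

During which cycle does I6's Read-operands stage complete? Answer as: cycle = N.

cycle = 26

[1] I1 dispatched to FPMUL
[2] I1 operands ready
[7] I1 complete
[8] R7←I1
[9] I2 dispatched to FPMUL
[10] I2 operands ready
[15] I2 complete
[16] R4←I2
[17] I3 dispatched to FPMUL
[18] I3 operands ready | I4 dispatched to FPADD
[19] I4 operands ready
[22] I4 complete
[23] I3 complete | R7←I4
[24] R5←I3 | I5 dispatched to ALU
[25] I5 operands ready | I6 dispatched to FPMUL
[26] I5 complete | I6 operands ready
[27] R7←I5
[31] I6 complete
[32] R6←I6
[33] I7 dispatched to ALU
[34] I7 operands ready
[35] I7 complete
[36] R6←I7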